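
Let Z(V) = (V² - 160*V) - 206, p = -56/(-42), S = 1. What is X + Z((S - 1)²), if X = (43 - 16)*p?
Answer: -170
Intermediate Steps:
p = 4/3 (p = -56*(-1/42) = 4/3 ≈ 1.3333)
Z(V) = -206 + V² - 160*V
X = 36 (X = (43 - 16)*(4/3) = 27*(4/3) = 36)
X + Z((S - 1)²) = 36 + (-206 + ((1 - 1)²)² - 160*(1 - 1)²) = 36 + (-206 + (0²)² - 160*0²) = 36 + (-206 + 0² - 160*0) = 36 + (-206 + 0 + 0) = 36 - 206 = -170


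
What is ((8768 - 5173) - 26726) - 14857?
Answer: -37988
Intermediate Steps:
((8768 - 5173) - 26726) - 14857 = (3595 - 26726) - 14857 = -23131 - 14857 = -37988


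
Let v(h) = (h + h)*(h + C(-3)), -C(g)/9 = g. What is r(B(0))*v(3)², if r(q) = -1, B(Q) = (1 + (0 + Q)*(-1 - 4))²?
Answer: -32400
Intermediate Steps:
C(g) = -9*g
B(Q) = (1 - 5*Q)² (B(Q) = (1 + Q*(-5))² = (1 - 5*Q)²)
v(h) = 2*h*(27 + h) (v(h) = (h + h)*(h - 9*(-3)) = (2*h)*(h + 27) = (2*h)*(27 + h) = 2*h*(27 + h))
r(B(0))*v(3)² = -(2*3*(27 + 3))² = -(2*3*30)² = -1*180² = -1*32400 = -32400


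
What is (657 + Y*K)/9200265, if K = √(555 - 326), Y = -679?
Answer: 219/3066755 - 679*√229/9200265 ≈ -0.0010454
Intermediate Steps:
K = √229 ≈ 15.133
(657 + Y*K)/9200265 = (657 - 679*√229)/9200265 = (657 - 679*√229)*(1/9200265) = 219/3066755 - 679*√229/9200265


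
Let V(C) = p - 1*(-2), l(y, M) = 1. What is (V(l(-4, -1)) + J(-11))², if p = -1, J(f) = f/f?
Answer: 4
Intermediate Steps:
J(f) = 1
V(C) = 1 (V(C) = -1 - 1*(-2) = -1 + 2 = 1)
(V(l(-4, -1)) + J(-11))² = (1 + 1)² = 2² = 4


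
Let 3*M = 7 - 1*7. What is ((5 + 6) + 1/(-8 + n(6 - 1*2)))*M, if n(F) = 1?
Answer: 0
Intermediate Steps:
M = 0 (M = (7 - 1*7)/3 = (7 - 7)/3 = (⅓)*0 = 0)
((5 + 6) + 1/(-8 + n(6 - 1*2)))*M = ((5 + 6) + 1/(-8 + 1))*0 = (11 + 1/(-7))*0 = (11 - ⅐)*0 = (76/7)*0 = 0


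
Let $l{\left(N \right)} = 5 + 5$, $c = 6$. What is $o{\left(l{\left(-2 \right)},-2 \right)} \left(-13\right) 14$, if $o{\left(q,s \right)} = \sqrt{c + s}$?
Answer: $-364$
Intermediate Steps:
$l{\left(N \right)} = 10$
$o{\left(q,s \right)} = \sqrt{6 + s}$
$o{\left(l{\left(-2 \right)},-2 \right)} \left(-13\right) 14 = \sqrt{6 - 2} \left(-13\right) 14 = \sqrt{4} \left(-13\right) 14 = 2 \left(-13\right) 14 = \left(-26\right) 14 = -364$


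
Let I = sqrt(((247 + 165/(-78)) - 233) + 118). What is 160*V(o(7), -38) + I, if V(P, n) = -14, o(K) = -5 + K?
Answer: -2240 + sqrt(87802)/26 ≈ -2228.6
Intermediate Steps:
I = sqrt(87802)/26 (I = sqrt(((247 + 165*(-1/78)) - 233) + 118) = sqrt(((247 - 55/26) - 233) + 118) = sqrt((6367/26 - 233) + 118) = sqrt(309/26 + 118) = sqrt(3377/26) = sqrt(87802)/26 ≈ 11.397)
160*V(o(7), -38) + I = 160*(-14) + sqrt(87802)/26 = -2240 + sqrt(87802)/26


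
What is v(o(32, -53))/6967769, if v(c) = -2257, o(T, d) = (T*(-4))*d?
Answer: -2257/6967769 ≈ -0.00032392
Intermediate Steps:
o(T, d) = -4*T*d (o(T, d) = (-4*T)*d = -4*T*d)
v(o(32, -53))/6967769 = -2257/6967769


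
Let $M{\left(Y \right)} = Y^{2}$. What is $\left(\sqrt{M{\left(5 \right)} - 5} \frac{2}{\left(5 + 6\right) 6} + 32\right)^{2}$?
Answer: $\frac{1115156}{1089} + \frac{128 \sqrt{5}}{33} \approx 1032.7$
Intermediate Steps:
$\left(\sqrt{M{\left(5 \right)} - 5} \frac{2}{\left(5 + 6\right) 6} + 32\right)^{2} = \left(\sqrt{5^{2} - 5} \frac{2}{\left(5 + 6\right) 6} + 32\right)^{2} = \left(\sqrt{25 - 5} \frac{2}{11 \cdot 6} + 32\right)^{2} = \left(\sqrt{20} \cdot \frac{2}{66} + 32\right)^{2} = \left(2 \sqrt{5} \cdot 2 \cdot \frac{1}{66} + 32\right)^{2} = \left(2 \sqrt{5} \cdot \frac{1}{33} + 32\right)^{2} = \left(\frac{2 \sqrt{5}}{33} + 32\right)^{2} = \left(32 + \frac{2 \sqrt{5}}{33}\right)^{2}$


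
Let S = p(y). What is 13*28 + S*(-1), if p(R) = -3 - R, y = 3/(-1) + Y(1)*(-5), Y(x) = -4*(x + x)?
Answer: 404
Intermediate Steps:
Y(x) = -8*x
y = 37 (y = 3/(-1) - 8*1*(-5) = 3*(-1) - 8*(-5) = -3 + 40 = 37)
S = -40 (S = -3 - 1*37 = -3 - 37 = -40)
13*28 + S*(-1) = 13*28 - 40*(-1) = 364 + 40 = 404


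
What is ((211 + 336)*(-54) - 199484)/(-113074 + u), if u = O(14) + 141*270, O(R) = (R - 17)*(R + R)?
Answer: 114511/37544 ≈ 3.0500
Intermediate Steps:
O(R) = 2*R*(-17 + R) (O(R) = (-17 + R)*(2*R) = 2*R*(-17 + R))
u = 37986 (u = 2*14*(-17 + 14) + 141*270 = 2*14*(-3) + 38070 = -84 + 38070 = 37986)
((211 + 336)*(-54) - 199484)/(-113074 + u) = ((211 + 336)*(-54) - 199484)/(-113074 + 37986) = (547*(-54) - 199484)/(-75088) = (-29538 - 199484)*(-1/75088) = -229022*(-1/75088) = 114511/37544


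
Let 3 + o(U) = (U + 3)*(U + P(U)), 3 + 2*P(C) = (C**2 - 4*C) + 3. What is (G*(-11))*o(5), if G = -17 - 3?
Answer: 12540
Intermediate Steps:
P(C) = C**2/2 - 2*C (P(C) = -3/2 + ((C**2 - 4*C) + 3)/2 = -3/2 + (3 + C**2 - 4*C)/2 = -3/2 + (3/2 + C**2/2 - 2*C) = C**2/2 - 2*C)
o(U) = -3 + (3 + U)*(U + U*(-4 + U)/2) (o(U) = -3 + (U + 3)*(U + U*(-4 + U)/2) = -3 + (3 + U)*(U + U*(-4 + U)/2))
G = -20
(G*(-11))*o(5) = (-20*(-11))*(-3 + (1/2)*5**2 + (1/2)*5**3 - 3*5) = 220*(-3 + (1/2)*25 + (1/2)*125 - 15) = 220*(-3 + 25/2 + 125/2 - 15) = 220*57 = 12540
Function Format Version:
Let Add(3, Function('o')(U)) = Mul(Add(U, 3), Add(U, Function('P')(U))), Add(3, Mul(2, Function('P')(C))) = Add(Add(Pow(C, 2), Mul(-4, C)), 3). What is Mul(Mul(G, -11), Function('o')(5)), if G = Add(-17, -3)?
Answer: 12540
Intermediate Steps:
Function('P')(C) = Add(Mul(Rational(1, 2), Pow(C, 2)), Mul(-2, C)) (Function('P')(C) = Add(Rational(-3, 2), Mul(Rational(1, 2), Add(Add(Pow(C, 2), Mul(-4, C)), 3))) = Add(Rational(-3, 2), Mul(Rational(1, 2), Add(3, Pow(C, 2), Mul(-4, C)))) = Add(Rational(-3, 2), Add(Rational(3, 2), Mul(Rational(1, 2), Pow(C, 2)), Mul(-2, C))) = Add(Mul(Rational(1, 2), Pow(C, 2)), Mul(-2, C)))
Function('o')(U) = Add(-3, Mul(Add(3, U), Add(U, Mul(Rational(1, 2), U, Add(-4, U))))) (Function('o')(U) = Add(-3, Mul(Add(U, 3), Add(U, Mul(Rational(1, 2), U, Add(-4, U))))) = Add(-3, Mul(Add(3, U), Add(U, Mul(Rational(1, 2), U, Add(-4, U))))))
G = -20
Mul(Mul(G, -11), Function('o')(5)) = Mul(Mul(-20, -11), Add(-3, Mul(Rational(1, 2), Pow(5, 2)), Mul(Rational(1, 2), Pow(5, 3)), Mul(-3, 5))) = Mul(220, Add(-3, Mul(Rational(1, 2), 25), Mul(Rational(1, 2), 125), -15)) = Mul(220, Add(-3, Rational(25, 2), Rational(125, 2), -15)) = Mul(220, 57) = 12540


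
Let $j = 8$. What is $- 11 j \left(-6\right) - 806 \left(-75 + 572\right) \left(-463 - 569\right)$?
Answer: $413401152$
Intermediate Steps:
$- 11 j \left(-6\right) - 806 \left(-75 + 572\right) \left(-463 - 569\right) = \left(-11\right) 8 \left(-6\right) - 806 \left(-75 + 572\right) \left(-463 - 569\right) = \left(-88\right) \left(-6\right) - 806 \cdot 497 \left(-1032\right) = 528 - -413400624 = 528 + 413400624 = 413401152$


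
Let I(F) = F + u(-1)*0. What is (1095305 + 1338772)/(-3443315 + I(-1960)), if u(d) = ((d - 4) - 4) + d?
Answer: -811359/1148425 ≈ -0.70650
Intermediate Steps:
u(d) = -8 + 2*d (u(d) = ((-4 + d) - 4) + d = (-8 + d) + d = -8 + 2*d)
I(F) = F (I(F) = F + (-8 + 2*(-1))*0 = F + (-8 - 2)*0 = F - 10*0 = F + 0 = F)
(1095305 + 1338772)/(-3443315 + I(-1960)) = (1095305 + 1338772)/(-3443315 - 1960) = 2434077/(-3445275) = 2434077*(-1/3445275) = -811359/1148425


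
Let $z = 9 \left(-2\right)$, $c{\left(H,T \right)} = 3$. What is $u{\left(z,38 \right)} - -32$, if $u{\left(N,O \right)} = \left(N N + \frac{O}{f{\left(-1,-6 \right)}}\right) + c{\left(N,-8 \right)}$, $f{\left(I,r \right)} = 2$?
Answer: $378$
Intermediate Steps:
$z = -18$
$u{\left(N,O \right)} = 3 + N^{2} + \frac{O}{2}$ ($u{\left(N,O \right)} = \left(N N + \frac{O}{2}\right) + 3 = \left(N^{2} + \frac{O}{2}\right) + 3 = 3 + N^{2} + \frac{O}{2}$)
$u{\left(z,38 \right)} - -32 = \left(3 + \left(-18\right)^{2} + \frac{1}{2} \cdot 38\right) - -32 = \left(3 + 324 + 19\right) + \left(-1892 + 1924\right) = 346 + 32 = 378$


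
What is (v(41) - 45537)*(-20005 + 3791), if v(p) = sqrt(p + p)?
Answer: 738336918 - 16214*sqrt(82) ≈ 7.3819e+8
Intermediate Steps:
v(p) = sqrt(2)*sqrt(p) (v(p) = sqrt(2*p) = sqrt(2)*sqrt(p))
(v(41) - 45537)*(-20005 + 3791) = (sqrt(2)*sqrt(41) - 45537)*(-20005 + 3791) = (sqrt(82) - 45537)*(-16214) = (-45537 + sqrt(82))*(-16214) = 738336918 - 16214*sqrt(82)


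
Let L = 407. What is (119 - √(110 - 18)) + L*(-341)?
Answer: -138668 - 2*√23 ≈ -1.3868e+5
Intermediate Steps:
(119 - √(110 - 18)) + L*(-341) = (119 - √(110 - 18)) + 407*(-341) = (119 - √92) - 138787 = (119 - 2*√23) - 138787 = -138668 - 2*√23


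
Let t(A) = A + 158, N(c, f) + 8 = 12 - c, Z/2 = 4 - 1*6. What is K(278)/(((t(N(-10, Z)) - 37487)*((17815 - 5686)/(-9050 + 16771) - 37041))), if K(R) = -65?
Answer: -100373/2134279427016 ≈ -4.7029e-8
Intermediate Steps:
Z = -4 (Z = 2*(4 - 1*6) = 2*(4 - 6) = 2*(-2) = -4)
N(c, f) = 4 - c (N(c, f) = -8 + (12 - c) = 4 - c)
t(A) = 158 + A
K(278)/(((t(N(-10, Z)) - 37487)*((17815 - 5686)/(-9050 + 16771) - 37041))) = -65*1/(((17815 - 5686)/(-9050 + 16771) - 37041)*((158 + (4 - 1*(-10))) - 37487)) = -65*1/((12129/7721 - 37041)*((158 + (4 + 10)) - 37487)) = -65*1/((12129*(1/7721) - 37041)*((158 + 14) - 37487)) = -65*1/((172 - 37487)*(12129/7721 - 37041)) = -65/((-37315*(-285981432/7721))) = -65/10671397135080/7721 = -65*7721/10671397135080 = -100373/2134279427016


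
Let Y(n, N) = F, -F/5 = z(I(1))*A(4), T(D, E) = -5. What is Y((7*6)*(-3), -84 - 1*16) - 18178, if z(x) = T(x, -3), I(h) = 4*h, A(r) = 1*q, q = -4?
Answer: -18278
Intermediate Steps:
A(r) = -4 (A(r) = 1*(-4) = -4)
z(x) = -5
F = -100 (F = -(-25)*(-4) = -5*20 = -100)
Y(n, N) = -100
Y((7*6)*(-3), -84 - 1*16) - 18178 = -100 - 18178 = -18278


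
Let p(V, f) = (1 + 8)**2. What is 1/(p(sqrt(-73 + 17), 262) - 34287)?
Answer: -1/34206 ≈ -2.9235e-5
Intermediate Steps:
p(V, f) = 81 (p(V, f) = 9**2 = 81)
1/(p(sqrt(-73 + 17), 262) - 34287) = 1/(81 - 34287) = 1/(-34206) = -1/34206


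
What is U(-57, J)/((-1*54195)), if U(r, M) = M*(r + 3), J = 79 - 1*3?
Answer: 1368/18065 ≈ 0.075727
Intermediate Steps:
J = 76 (J = 79 - 3 = 76)
U(r, M) = M*(3 + r)
U(-57, J)/((-1*54195)) = (76*(3 - 57))/((-1*54195)) = (76*(-54))/(-54195) = -4104*(-1/54195) = 1368/18065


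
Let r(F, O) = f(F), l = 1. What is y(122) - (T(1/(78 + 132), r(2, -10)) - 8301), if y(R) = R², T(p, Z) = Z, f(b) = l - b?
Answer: 23186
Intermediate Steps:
f(b) = 1 - b
r(F, O) = 1 - F
y(122) - (T(1/(78 + 132), r(2, -10)) - 8301) = 122² - ((1 - 1*2) - 8301) = 14884 - ((1 - 2) - 8301) = 14884 - (-1 - 8301) = 14884 - 1*(-8302) = 14884 + 8302 = 23186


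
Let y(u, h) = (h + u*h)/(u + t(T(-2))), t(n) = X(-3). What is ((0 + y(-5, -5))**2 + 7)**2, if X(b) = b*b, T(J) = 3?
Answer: 1024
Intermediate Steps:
X(b) = b**2
t(n) = 9 (t(n) = (-3)**2 = 9)
y(u, h) = (h + h*u)/(9 + u) (y(u, h) = (h + u*h)/(u + 9) = (h + h*u)/(9 + u))
((0 + y(-5, -5))**2 + 7)**2 = ((0 - 5*(1 - 5)/(9 - 5))**2 + 7)**2 = ((0 - 5*(-4)/4)**2 + 7)**2 = ((0 - 5*1/4*(-4))**2 + 7)**2 = ((0 + 5)**2 + 7)**2 = (5**2 + 7)**2 = (25 + 7)**2 = 32**2 = 1024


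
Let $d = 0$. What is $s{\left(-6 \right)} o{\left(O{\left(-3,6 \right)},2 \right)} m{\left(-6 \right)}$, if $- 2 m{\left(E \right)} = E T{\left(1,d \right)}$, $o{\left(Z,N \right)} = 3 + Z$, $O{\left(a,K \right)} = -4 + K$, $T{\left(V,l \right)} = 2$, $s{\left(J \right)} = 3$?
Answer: $90$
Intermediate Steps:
$m{\left(E \right)} = - E$ ($m{\left(E \right)} = - \frac{E 2}{2} = - \frac{2 E}{2} = - E$)
$s{\left(-6 \right)} o{\left(O{\left(-3,6 \right)},2 \right)} m{\left(-6 \right)} = 3 \left(3 + \left(-4 + 6\right)\right) \left(\left(-1\right) \left(-6\right)\right) = 3 \left(3 + 2\right) 6 = 3 \cdot 5 \cdot 6 = 15 \cdot 6 = 90$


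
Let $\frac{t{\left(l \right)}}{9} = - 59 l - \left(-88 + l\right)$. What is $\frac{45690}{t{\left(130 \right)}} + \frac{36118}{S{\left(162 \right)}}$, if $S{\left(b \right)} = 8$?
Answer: $\frac{52219013}{11568} \approx 4514.1$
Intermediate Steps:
$t{\left(l \right)} = 792 - 540 l$ ($t{\left(l \right)} = 9 \left(- 59 l - \left(-88 + l\right)\right) = 9 \left(88 - 60 l\right) = 792 - 540 l$)
$\frac{45690}{t{\left(130 \right)}} + \frac{36118}{S{\left(162 \right)}} = \frac{45690}{792 - 70200} + \frac{36118}{8} = \frac{45690}{792 - 70200} + 36118 \cdot \frac{1}{8} = \frac{45690}{-69408} + \frac{18059}{4} = 45690 \left(- \frac{1}{69408}\right) + \frac{18059}{4} = - \frac{7615}{11568} + \frac{18059}{4} = \frac{52219013}{11568}$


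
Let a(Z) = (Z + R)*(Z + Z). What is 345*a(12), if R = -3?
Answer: 74520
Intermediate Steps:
a(Z) = 2*Z*(-3 + Z) (a(Z) = (Z - 3)*(Z + Z) = (-3 + Z)*(2*Z) = 2*Z*(-3 + Z))
345*a(12) = 345*(2*12*(-3 + 12)) = 345*(2*12*9) = 345*216 = 74520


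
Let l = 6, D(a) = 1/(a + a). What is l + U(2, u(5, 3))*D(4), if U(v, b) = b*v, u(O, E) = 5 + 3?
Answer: 8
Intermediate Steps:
u(O, E) = 8
D(a) = 1/(2*a)
l + U(2, u(5, 3))*D(4) = 6 + (8*2)*((½)/4) = 6 + 16*((½)*(¼)) = 6 + 16*(⅛) = 6 + 2 = 8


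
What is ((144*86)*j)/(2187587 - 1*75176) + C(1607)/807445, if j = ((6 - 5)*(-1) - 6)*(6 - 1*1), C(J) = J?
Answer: -16504015063/81221699995 ≈ -0.20320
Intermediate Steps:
j = -35 (j = (1*(-1) - 6)*(6 - 1) = (-1 - 6)*5 = -7*5 = -35)
((144*86)*j)/(2187587 - 1*75176) + C(1607)/807445 = ((144*86)*(-35))/(2187587 - 1*75176) + 1607/807445 = (12384*(-35))/(2187587 - 75176) + 1607*(1/807445) = -433440/2112411 + 1607/807445 = -433440*1/2112411 + 1607/807445 = -20640/100591 + 1607/807445 = -16504015063/81221699995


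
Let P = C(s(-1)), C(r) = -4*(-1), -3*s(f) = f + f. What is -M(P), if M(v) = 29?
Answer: -29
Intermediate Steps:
s(f) = -2*f/3 (s(f) = -(f + f)/3 = -2*f/3)
C(r) = 4
P = 4
-M(P) = -1*29 = -29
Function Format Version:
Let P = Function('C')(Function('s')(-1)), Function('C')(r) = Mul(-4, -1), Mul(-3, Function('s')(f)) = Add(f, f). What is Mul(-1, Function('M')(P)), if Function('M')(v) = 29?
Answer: -29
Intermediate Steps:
Function('s')(f) = Mul(Rational(-2, 3), f) (Function('s')(f) = Mul(Rational(-1, 3), Add(f, f)) = Mul(Rational(-1, 3), Mul(2, f)) = Mul(Rational(-2, 3), f))
Function('C')(r) = 4
P = 4
Mul(-1, Function('M')(P)) = Mul(-1, 29) = -29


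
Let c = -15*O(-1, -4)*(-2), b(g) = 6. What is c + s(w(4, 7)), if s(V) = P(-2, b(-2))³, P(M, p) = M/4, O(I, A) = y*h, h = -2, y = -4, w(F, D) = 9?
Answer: 1919/8 ≈ 239.88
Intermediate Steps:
O(I, A) = 8 (O(I, A) = -4*(-2) = 8)
P(M, p) = M/4 (P(M, p) = M*(¼) = M/4)
c = 240 (c = -15*8*(-2) = -120*(-2) = 240)
s(V) = -⅛ (s(V) = ((¼)*(-2))³ = (-½)³ = -⅛)
c + s(w(4, 7)) = 240 - ⅛ = 1919/8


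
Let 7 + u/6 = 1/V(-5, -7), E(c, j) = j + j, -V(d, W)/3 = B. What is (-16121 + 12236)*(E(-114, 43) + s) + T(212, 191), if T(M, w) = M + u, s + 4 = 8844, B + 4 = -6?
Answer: -173386699/5 ≈ -3.4677e+7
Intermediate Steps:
B = -10 (B = -4 - 6 = -10)
V(d, W) = 30 (V(d, W) = -3*(-10) = 30)
s = 8840 (s = -4 + 8844 = 8840)
E(c, j) = 2*j
u = -209/5 (u = -42 + 6/30 = -42 + 6*(1/30) = -42 + ⅕ = -209/5 ≈ -41.800)
T(M, w) = -209/5 + M (T(M, w) = M - 209/5 = -209/5 + M)
(-16121 + 12236)*(E(-114, 43) + s) + T(212, 191) = (-16121 + 12236)*(2*43 + 8840) + (-209/5 + 212) = -3885*(86 + 8840) + 851/5 = -3885*8926 + 851/5 = -34677510 + 851/5 = -173386699/5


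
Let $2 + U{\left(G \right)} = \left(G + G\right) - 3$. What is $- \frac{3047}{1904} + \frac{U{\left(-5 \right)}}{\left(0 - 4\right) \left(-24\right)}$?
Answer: $- \frac{6689}{3808} \approx -1.7566$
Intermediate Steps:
$U{\left(G \right)} = -5 + 2 G$ ($U{\left(G \right)} = -2 + \left(\left(G + G\right) - 3\right) = -2 + \left(2 G - 3\right) = -2 + \left(-3 + 2 G\right) = -5 + 2 G$)
$- \frac{3047}{1904} + \frac{U{\left(-5 \right)}}{\left(0 - 4\right) \left(-24\right)} = - \frac{3047}{1904} + \frac{-5 + 2 \left(-5\right)}{\left(0 - 4\right) \left(-24\right)} = \left(-3047\right) \frac{1}{1904} + \frac{-5 - 10}{\left(-4\right) \left(-24\right)} = - \frac{3047}{1904} - \frac{15}{96} = - \frac{3047}{1904} - \frac{5}{32} = - \frac{6689}{3808}$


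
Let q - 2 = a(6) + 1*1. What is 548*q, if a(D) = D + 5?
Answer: 7672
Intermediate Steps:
a(D) = 5 + D
q = 14 (q = 2 + ((5 + 6) + 1*1) = 2 + (11 + 1) = 2 + 12 = 14)
548*q = 548*14 = 7672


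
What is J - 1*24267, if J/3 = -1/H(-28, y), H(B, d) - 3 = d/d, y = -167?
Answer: -97071/4 ≈ -24268.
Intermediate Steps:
H(B, d) = 4 (H(B, d) = 3 + d/d = 3 + 1 = 4)
J = -¾ (J = 3*(-1/4) = 3*(-1*¼) = 3*(-¼) = -¾ ≈ -0.75000)
J - 1*24267 = -¾ - 1*24267 = -¾ - 24267 = -97071/4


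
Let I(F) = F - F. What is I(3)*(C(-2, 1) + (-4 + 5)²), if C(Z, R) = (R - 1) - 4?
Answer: 0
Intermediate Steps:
I(F) = 0
C(Z, R) = -5 + R (C(Z, R) = (-1 + R) - 4 = -5 + R)
I(3)*(C(-2, 1) + (-4 + 5)²) = 0*((-5 + 1) + (-4 + 5)²) = 0*(-4 + 1²) = 0*(-4 + 1) = 0*(-3) = 0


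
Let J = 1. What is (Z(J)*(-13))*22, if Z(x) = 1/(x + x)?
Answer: -143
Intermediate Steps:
Z(x) = 1/(2*x)
(Z(J)*(-13))*22 = (((½)/1)*(-13))*22 = (((½)*1)*(-13))*22 = ((½)*(-13))*22 = -13/2*22 = -143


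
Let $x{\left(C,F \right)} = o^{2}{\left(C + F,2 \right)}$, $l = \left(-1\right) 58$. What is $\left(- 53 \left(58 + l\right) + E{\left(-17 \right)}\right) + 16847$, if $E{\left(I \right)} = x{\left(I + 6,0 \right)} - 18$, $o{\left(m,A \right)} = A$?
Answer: $16833$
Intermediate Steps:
$l = -58$
$x{\left(C,F \right)} = 4$ ($x{\left(C,F \right)} = 2^{2} = 4$)
$E{\left(I \right)} = -14$ ($E{\left(I \right)} = 4 - 18 = -14$)
$\left(- 53 \left(58 + l\right) + E{\left(-17 \right)}\right) + 16847 = \left(- 53 \left(58 - 58\right) - 14\right) + 16847 = \left(\left(-53\right) 0 - 14\right) + 16847 = \left(0 - 14\right) + 16847 = -14 + 16847 = 16833$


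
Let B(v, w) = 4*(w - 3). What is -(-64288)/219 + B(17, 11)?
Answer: 71296/219 ≈ 325.55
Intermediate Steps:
B(v, w) = -12 + 4*w (B(v, w) = 4*(-3 + w) = -12 + 4*w)
-(-64288)/219 + B(17, 11) = -(-64288)/219 + (-12 + 4*11) = -(-64288)/219 + (-12 + 44) = -392*(-164/219) + 32 = 64288/219 + 32 = 71296/219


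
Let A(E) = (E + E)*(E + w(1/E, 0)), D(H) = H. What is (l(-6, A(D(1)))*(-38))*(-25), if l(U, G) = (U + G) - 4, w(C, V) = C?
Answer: -5700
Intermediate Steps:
A(E) = 2*E*(E + 1/E) (A(E) = (E + E)*(E + 1/E) = (2*E)*(E + 1/E) = 2*E*(E + 1/E))
l(U, G) = -4 + G + U (l(U, G) = (G + U) - 4 = -4 + G + U)
(l(-6, A(D(1)))*(-38))*(-25) = ((-4 + (2 + 2*1²) - 6)*(-38))*(-25) = ((-4 + (2 + 2*1) - 6)*(-38))*(-25) = ((-4 + (2 + 2) - 6)*(-38))*(-25) = ((-4 + 4 - 6)*(-38))*(-25) = -6*(-38)*(-25) = 228*(-25) = -5700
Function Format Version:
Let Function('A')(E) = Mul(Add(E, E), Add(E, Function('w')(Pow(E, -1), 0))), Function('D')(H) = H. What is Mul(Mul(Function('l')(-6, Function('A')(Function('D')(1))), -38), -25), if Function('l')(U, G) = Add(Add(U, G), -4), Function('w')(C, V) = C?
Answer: -5700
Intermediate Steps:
Function('A')(E) = Mul(2, E, Add(E, Pow(E, -1))) (Function('A')(E) = Mul(Add(E, E), Add(E, Pow(E, -1))) = Mul(Mul(2, E), Add(E, Pow(E, -1))) = Mul(2, E, Add(E, Pow(E, -1))))
Function('l')(U, G) = Add(-4, G, U) (Function('l')(U, G) = Add(Add(G, U), -4) = Add(-4, G, U))
Mul(Mul(Function('l')(-6, Function('A')(Function('D')(1))), -38), -25) = Mul(Mul(Add(-4, Add(2, Mul(2, Pow(1, 2))), -6), -38), -25) = Mul(Mul(Add(-4, Add(2, Mul(2, 1)), -6), -38), -25) = Mul(Mul(Add(-4, Add(2, 2), -6), -38), -25) = Mul(Mul(Add(-4, 4, -6), -38), -25) = Mul(Mul(-6, -38), -25) = Mul(228, -25) = -5700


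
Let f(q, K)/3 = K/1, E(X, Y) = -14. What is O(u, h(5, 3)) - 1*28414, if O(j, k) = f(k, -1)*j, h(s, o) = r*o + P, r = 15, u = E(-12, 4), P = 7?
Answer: -28372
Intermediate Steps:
u = -14
f(q, K) = 3*K (f(q, K) = 3*(K/1) = 3*(K*1) = 3*K)
h(s, o) = 7 + 15*o (h(s, o) = 15*o + 7 = 7 + 15*o)
O(j, k) = -3*j (O(j, k) = (3*(-1))*j = -3*j)
O(u, h(5, 3)) - 1*28414 = -3*(-14) - 1*28414 = 42 - 28414 = -28372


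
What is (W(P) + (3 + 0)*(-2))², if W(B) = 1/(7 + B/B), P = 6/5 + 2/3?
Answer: 2209/64 ≈ 34.516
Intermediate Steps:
P = 28/15 (P = 6*(⅕) + 2*(⅓) = 6/5 + ⅔ = 28/15 ≈ 1.8667)
W(B) = ⅛ (W(B) = 1/(7 + 1) = 1/8 = ⅛)
(W(P) + (3 + 0)*(-2))² = (⅛ + (3 + 0)*(-2))² = (⅛ + 3*(-2))² = (⅛ - 6)² = (-47/8)² = 2209/64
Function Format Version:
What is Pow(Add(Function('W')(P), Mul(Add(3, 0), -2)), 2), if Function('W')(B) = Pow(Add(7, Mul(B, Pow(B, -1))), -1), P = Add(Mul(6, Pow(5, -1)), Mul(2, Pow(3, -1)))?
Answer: Rational(2209, 64) ≈ 34.516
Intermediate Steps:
P = Rational(28, 15) (P = Add(Mul(6, Rational(1, 5)), Mul(2, Rational(1, 3))) = Add(Rational(6, 5), Rational(2, 3)) = Rational(28, 15) ≈ 1.8667)
Function('W')(B) = Rational(1, 8) (Function('W')(B) = Pow(Add(7, 1), -1) = Pow(8, -1) = Rational(1, 8))
Pow(Add(Function('W')(P), Mul(Add(3, 0), -2)), 2) = Pow(Add(Rational(1, 8), Mul(Add(3, 0), -2)), 2) = Pow(Add(Rational(1, 8), Mul(3, -2)), 2) = Pow(Add(Rational(1, 8), -6), 2) = Pow(Rational(-47, 8), 2) = Rational(2209, 64)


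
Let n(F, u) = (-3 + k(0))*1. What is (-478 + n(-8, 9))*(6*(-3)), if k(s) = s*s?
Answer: 8658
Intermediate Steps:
k(s) = s²
n(F, u) = -3 (n(F, u) = (-3 + 0²)*1 = (-3 + 0)*1 = -3*1 = -3)
(-478 + n(-8, 9))*(6*(-3)) = (-478 - 3)*(6*(-3)) = -481*(-18) = 8658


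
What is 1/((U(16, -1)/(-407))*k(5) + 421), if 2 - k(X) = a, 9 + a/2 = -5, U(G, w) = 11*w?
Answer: 37/15607 ≈ 0.0023707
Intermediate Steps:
a = -28 (a = -18 + 2*(-5) = -18 - 10 = -28)
k(X) = 30 (k(X) = 2 - 1*(-28) = 2 + 28 = 30)
1/((U(16, -1)/(-407))*k(5) + 421) = 1/(((11*(-1))/(-407))*30 + 421) = 1/(-11*(-1/407)*30 + 421) = 1/((1/37)*30 + 421) = 1/(30/37 + 421) = 1/(15607/37) = 37/15607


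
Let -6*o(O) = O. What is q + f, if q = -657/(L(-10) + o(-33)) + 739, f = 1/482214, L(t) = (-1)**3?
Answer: 285952903/482214 ≈ 593.00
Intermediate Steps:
o(O) = -O/6
L(t) = -1
f = 1/482214 ≈ 2.0738e-6
q = 593 (q = -657/(-1 - 1/6*(-33)) + 739 = -657/(-1 + 11/2) + 739 = -657/(9/2) + 739 = (2/9)*(-657) + 739 = -146 + 739 = 593)
q + f = 593 + 1/482214 = 285952903/482214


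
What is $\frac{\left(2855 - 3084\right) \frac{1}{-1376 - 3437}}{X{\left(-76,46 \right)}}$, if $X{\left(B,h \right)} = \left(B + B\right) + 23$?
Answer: $- \frac{229}{620877} \approx -0.00036883$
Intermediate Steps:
$X{\left(B,h \right)} = 23 + 2 B$ ($X{\left(B,h \right)} = 2 B + 23 = 23 + 2 B$)
$\frac{\left(2855 - 3084\right) \frac{1}{-1376 - 3437}}{X{\left(-76,46 \right)}} = \frac{\left(2855 - 3084\right) \frac{1}{-1376 - 3437}}{23 + 2 \left(-76\right)} = \frac{\left(-229\right) \frac{1}{-4813}}{23 - 152} = \frac{\left(-229\right) \left(- \frac{1}{4813}\right)}{-129} = \frac{229}{4813} \left(- \frac{1}{129}\right) = - \frac{229}{620877}$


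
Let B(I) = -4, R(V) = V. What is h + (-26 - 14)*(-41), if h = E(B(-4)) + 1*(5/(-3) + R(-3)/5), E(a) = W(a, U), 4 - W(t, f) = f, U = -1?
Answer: 24641/15 ≈ 1642.7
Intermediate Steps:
W(t, f) = 4 - f
E(a) = 5 (E(a) = 4 - 1*(-1) = 4 + 1 = 5)
h = 41/15 (h = 5 + 1*(5/(-3) - 3/5) = 5 + 1*(5*(-1/3) - 3*1/5) = 5 + 1*(-5/3 - 3/5) = 5 + 1*(-34/15) = 5 - 34/15 = 41/15 ≈ 2.7333)
h + (-26 - 14)*(-41) = 41/15 + (-26 - 14)*(-41) = 41/15 - 40*(-41) = 41/15 + 1640 = 24641/15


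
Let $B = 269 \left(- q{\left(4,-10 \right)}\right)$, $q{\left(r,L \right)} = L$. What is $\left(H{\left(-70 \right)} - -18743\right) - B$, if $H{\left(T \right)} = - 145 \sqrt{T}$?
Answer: $16053 - 145 i \sqrt{70} \approx 16053.0 - 1213.2 i$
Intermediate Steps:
$B = 2690$ ($B = 269 \left(\left(-1\right) \left(-10\right)\right) = 269 \cdot 10 = 2690$)
$\left(H{\left(-70 \right)} - -18743\right) - B = \left(- 145 \sqrt{-70} - -18743\right) - 2690 = \left(- 145 i \sqrt{70} + 18743\right) - 2690 = \left(18743 - 145 i \sqrt{70}\right) - 2690 = 16053 - 145 i \sqrt{70}$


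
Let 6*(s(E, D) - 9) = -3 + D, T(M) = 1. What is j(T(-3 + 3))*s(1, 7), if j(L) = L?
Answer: 29/3 ≈ 9.6667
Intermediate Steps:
s(E, D) = 17/2 + D/6 (s(E, D) = 9 + (-3 + D)/6 = 9 + (-½ + D/6) = 17/2 + D/6)
j(T(-3 + 3))*s(1, 7) = 1*(17/2 + (⅙)*7) = 1*(17/2 + 7/6) = 1*(29/3) = 29/3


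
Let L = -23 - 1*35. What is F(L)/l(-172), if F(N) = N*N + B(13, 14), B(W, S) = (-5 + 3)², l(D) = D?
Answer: -842/43 ≈ -19.581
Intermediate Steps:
L = -58 (L = -23 - 35 = -58)
B(W, S) = 4 (B(W, S) = (-2)² = 4)
F(N) = 4 + N² (F(N) = N*N + 4 = N² + 4 = 4 + N²)
F(L)/l(-172) = (4 + (-58)²)/(-172) = (4 + 3364)*(-1/172) = 3368*(-1/172) = -842/43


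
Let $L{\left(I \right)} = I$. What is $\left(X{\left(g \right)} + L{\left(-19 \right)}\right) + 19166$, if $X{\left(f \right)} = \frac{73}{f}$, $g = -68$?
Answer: $\frac{1301923}{68} \approx 19146.0$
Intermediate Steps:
$\left(X{\left(g \right)} + L{\left(-19 \right)}\right) + 19166 = \left(\frac{73}{-68} - 19\right) + 19166 = \left(73 \left(- \frac{1}{68}\right) - 19\right) + 19166 = \left(- \frac{73}{68} - 19\right) + 19166 = - \frac{1365}{68} + 19166 = \frac{1301923}{68}$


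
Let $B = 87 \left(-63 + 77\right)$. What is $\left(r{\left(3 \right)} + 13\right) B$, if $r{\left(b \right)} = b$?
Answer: $19488$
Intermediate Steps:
$B = 1218$ ($B = 87 \cdot 14 = 1218$)
$\left(r{\left(3 \right)} + 13\right) B = \left(3 + 13\right) 1218 = 16 \cdot 1218 = 19488$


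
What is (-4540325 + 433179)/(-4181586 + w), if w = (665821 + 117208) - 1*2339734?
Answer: 4107146/5738291 ≈ 0.71574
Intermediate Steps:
w = -1556705 (w = 783029 - 2339734 = -1556705)
(-4540325 + 433179)/(-4181586 + w) = (-4540325 + 433179)/(-4181586 - 1556705) = -4107146/(-5738291) = -4107146*(-1/5738291) = 4107146/5738291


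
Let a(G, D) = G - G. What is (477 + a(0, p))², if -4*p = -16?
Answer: 227529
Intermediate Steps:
p = 4 (p = -¼*(-16) = 4)
a(G, D) = 0
(477 + a(0, p))² = (477 + 0)² = 477² = 227529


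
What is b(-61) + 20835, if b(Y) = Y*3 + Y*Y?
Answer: 24373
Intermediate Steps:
b(Y) = Y² + 3*Y (b(Y) = 3*Y + Y² = Y² + 3*Y)
b(-61) + 20835 = -61*(3 - 61) + 20835 = -61*(-58) + 20835 = 3538 + 20835 = 24373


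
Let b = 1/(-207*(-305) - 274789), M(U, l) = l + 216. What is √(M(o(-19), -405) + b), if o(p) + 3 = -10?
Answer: I*√8466711781978/211654 ≈ 13.748*I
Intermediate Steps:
o(p) = -13 (o(p) = -3 - 10 = -13)
M(U, l) = 216 + l
b = -1/211654 (b = 1/(63135 - 274789) = 1/(-211654) = -1/211654 ≈ -4.7247e-6)
√(M(o(-19), -405) + b) = √((216 - 405) - 1/211654) = √(-189 - 1/211654) = √(-40002607/211654) = I*√8466711781978/211654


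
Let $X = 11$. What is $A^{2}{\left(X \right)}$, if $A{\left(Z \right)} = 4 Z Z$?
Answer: $234256$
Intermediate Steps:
$A{\left(Z \right)} = 4 Z^{2}$
$A^{2}{\left(X \right)} = \left(4 \cdot 11^{2}\right)^{2} = \left(4 \cdot 121\right)^{2} = 484^{2} = 234256$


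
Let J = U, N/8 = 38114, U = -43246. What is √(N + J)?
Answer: 3*√29074 ≈ 511.53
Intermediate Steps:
N = 304912 (N = 8*38114 = 304912)
J = -43246
√(N + J) = √(304912 - 43246) = √261666 = 3*√29074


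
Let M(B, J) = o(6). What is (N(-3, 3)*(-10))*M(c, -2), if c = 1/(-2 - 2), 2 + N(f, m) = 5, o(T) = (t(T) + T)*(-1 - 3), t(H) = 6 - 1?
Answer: 1320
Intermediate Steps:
t(H) = 5
o(T) = -20 - 4*T (o(T) = (5 + T)*(-1 - 3) = (5 + T)*(-4) = -20 - 4*T)
N(f, m) = 3 (N(f, m) = -2 + 5 = 3)
c = -¼ (c = 1/(-4) = -¼ ≈ -0.25000)
M(B, J) = -44 (M(B, J) = -20 - 4*6 = -20 - 24 = -44)
(N(-3, 3)*(-10))*M(c, -2) = (3*(-10))*(-44) = -30*(-44) = 1320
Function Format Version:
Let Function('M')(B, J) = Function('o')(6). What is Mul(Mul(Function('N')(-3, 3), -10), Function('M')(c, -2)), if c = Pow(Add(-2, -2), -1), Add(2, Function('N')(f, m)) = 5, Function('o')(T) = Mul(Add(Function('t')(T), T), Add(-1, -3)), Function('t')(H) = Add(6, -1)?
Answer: 1320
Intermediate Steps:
Function('t')(H) = 5
Function('o')(T) = Add(-20, Mul(-4, T)) (Function('o')(T) = Mul(Add(5, T), Add(-1, -3)) = Mul(Add(5, T), -4) = Add(-20, Mul(-4, T)))
Function('N')(f, m) = 3 (Function('N')(f, m) = Add(-2, 5) = 3)
c = Rational(-1, 4) (c = Pow(-4, -1) = Rational(-1, 4) ≈ -0.25000)
Function('M')(B, J) = -44 (Function('M')(B, J) = Add(-20, Mul(-4, 6)) = Add(-20, -24) = -44)
Mul(Mul(Function('N')(-3, 3), -10), Function('M')(c, -2)) = Mul(Mul(3, -10), -44) = Mul(-30, -44) = 1320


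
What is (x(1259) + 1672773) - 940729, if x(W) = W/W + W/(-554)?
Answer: 405551671/554 ≈ 7.3204e+5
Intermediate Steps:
x(W) = 1 - W/554 (x(W) = 1 + W*(-1/554) = 1 - W/554)
(x(1259) + 1672773) - 940729 = ((1 - 1/554*1259) + 1672773) - 940729 = ((1 - 1259/554) + 1672773) - 940729 = (-705/554 + 1672773) - 940729 = 926715537/554 - 940729 = 405551671/554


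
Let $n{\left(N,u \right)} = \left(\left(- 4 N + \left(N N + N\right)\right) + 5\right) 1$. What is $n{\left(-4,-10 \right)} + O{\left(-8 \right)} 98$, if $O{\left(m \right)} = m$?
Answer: $-751$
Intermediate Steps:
$n{\left(N,u \right)} = 5 + N^{2} - 3 N$ ($n{\left(N,u \right)} = \left(\left(- 4 N + \left(N^{2} + N\right)\right) + 5\right) 1 = \left(\left(- 4 N + \left(N + N^{2}\right)\right) + 5\right) 1 = \left(\left(N^{2} - 3 N\right) + 5\right) 1 = \left(5 + N^{2} - 3 N\right) 1 = 5 + N^{2} - 3 N$)
$n{\left(-4,-10 \right)} + O{\left(-8 \right)} 98 = \left(5 + \left(-4\right)^{2} - -12\right) - 784 = \left(5 + 16 + 12\right) - 784 = 33 - 784 = -751$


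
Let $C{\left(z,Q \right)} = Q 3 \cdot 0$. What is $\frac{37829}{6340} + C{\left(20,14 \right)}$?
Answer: $\frac{37829}{6340} \approx 5.9667$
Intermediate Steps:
$C{\left(z,Q \right)} = 0$ ($C{\left(z,Q \right)} = 3 Q 0 = 0$)
$\frac{37829}{6340} + C{\left(20,14 \right)} = \frac{37829}{6340} + 0 = \frac{37829}{6340}$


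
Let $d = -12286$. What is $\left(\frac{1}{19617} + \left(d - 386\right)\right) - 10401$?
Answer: $- \frac{452623040}{19617} \approx -23073.0$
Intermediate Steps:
$\left(\frac{1}{19617} + \left(d - 386\right)\right) - 10401 = \left(\frac{1}{19617} - 12672\right) - 10401 = - \frac{248586623}{19617} - 10401 = - \frac{452623040}{19617}$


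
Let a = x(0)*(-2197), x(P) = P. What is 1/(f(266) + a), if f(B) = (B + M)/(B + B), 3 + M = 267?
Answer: 266/265 ≈ 1.0038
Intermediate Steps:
M = 264 (M = -3 + 267 = 264)
f(B) = (264 + B)/(2*B) (f(B) = (B + 264)/(B + B) = (264 + B)/((2*B)) = (264 + B)*(1/(2*B)) = (264 + B)/(2*B))
a = 0 (a = 0*(-2197) = 0)
1/(f(266) + a) = 1/((½)*(264 + 266)/266 + 0) = 1/((½)*(1/266)*530 + 0) = 1/(265/266 + 0) = 1/(265/266) = 266/265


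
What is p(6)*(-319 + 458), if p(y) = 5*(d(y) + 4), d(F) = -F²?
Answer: -22240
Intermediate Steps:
p(y) = 20 - 5*y² (p(y) = 5*(-y² + 4) = 5*(4 - y²) = 20 - 5*y²)
p(6)*(-319 + 458) = (20 - 5*6²)*(-319 + 458) = (20 - 5*36)*139 = (20 - 180)*139 = -160*139 = -22240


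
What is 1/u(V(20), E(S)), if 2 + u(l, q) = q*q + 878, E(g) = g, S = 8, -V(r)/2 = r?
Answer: 1/940 ≈ 0.0010638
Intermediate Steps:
V(r) = -2*r
u(l, q) = 876 + q² (u(l, q) = -2 + (q*q + 878) = -2 + (q² + 878) = -2 + (878 + q²) = 876 + q²)
1/u(V(20), E(S)) = 1/(876 + 8²) = 1/(876 + 64) = 1/940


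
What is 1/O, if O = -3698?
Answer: -1/3698 ≈ -0.00027042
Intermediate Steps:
1/O = 1/(-3698) = -1/3698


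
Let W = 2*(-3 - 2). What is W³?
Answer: -1000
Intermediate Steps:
W = -10 (W = 2*(-5) = -10)
W³ = (-10)³ = -1000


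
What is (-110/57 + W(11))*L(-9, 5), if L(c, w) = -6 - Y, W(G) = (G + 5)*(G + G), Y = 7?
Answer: -259402/57 ≈ -4550.9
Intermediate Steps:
W(G) = 2*G*(5 + G) (W(G) = (5 + G)*(2*G) = 2*G*(5 + G))
L(c, w) = -13 (L(c, w) = -6 - 1*7 = -6 - 7 = -13)
(-110/57 + W(11))*L(-9, 5) = (-110/57 + 2*11*(5 + 11))*(-13) = (-110*1/57 + 2*11*16)*(-13) = (-110/57 + 352)*(-13) = (19954/57)*(-13) = -259402/57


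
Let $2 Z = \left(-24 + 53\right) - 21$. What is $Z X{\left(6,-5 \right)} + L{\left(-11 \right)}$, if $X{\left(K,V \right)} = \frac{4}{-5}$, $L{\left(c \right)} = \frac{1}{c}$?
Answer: $- \frac{181}{55} \approx -3.2909$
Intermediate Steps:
$Z = 4$ ($Z = \frac{\left(-24 + 53\right) - 21}{2} = \frac{29 - 21}{2} = \frac{1}{2} \cdot 8 = 4$)
$X{\left(K,V \right)} = - \frac{4}{5}$ ($X{\left(K,V \right)} = 4 \left(- \frac{1}{5}\right) = - \frac{4}{5}$)
$Z X{\left(6,-5 \right)} + L{\left(-11 \right)} = 4 \left(- \frac{4}{5}\right) + \frac{1}{-11} = - \frac{16}{5} - \frac{1}{11} = - \frac{181}{55}$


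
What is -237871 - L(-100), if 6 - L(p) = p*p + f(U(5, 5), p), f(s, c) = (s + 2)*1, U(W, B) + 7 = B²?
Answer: -227857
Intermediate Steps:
U(W, B) = -7 + B²
f(s, c) = 2 + s (f(s, c) = (2 + s)*1 = 2 + s)
L(p) = -14 - p² (L(p) = 6 - (p*p + (2 + (-7 + 5²))) = 6 - (p² + (2 + (-7 + 25))) = 6 - (p² + (2 + 18)) = 6 - (p² + 20) = 6 - (20 + p²) = 6 + (-20 - p²) = -14 - p²)
-237871 - L(-100) = -237871 - (-14 - 1*(-100)²) = -237871 - (-14 - 1*10000) = -237871 - (-14 - 10000) = -237871 - 1*(-10014) = -237871 + 10014 = -227857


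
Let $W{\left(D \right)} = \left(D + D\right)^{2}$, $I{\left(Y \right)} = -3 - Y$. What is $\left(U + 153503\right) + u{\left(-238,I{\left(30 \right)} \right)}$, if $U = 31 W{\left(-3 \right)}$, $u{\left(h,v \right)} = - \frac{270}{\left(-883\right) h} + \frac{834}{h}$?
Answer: $\frac{16246532317}{105077} \approx 1.5462 \cdot 10^{5}$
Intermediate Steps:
$u{\left(h,v \right)} = \frac{736692}{883 h}$ ($u{\left(h,v \right)} = - 270 \left(- \frac{1}{883 h}\right) + \frac{834}{h} = \frac{270}{883 h} + \frac{834}{h} = \frac{736692}{883 h}$)
$W{\left(D \right)} = 4 D^{2}$ ($W{\left(D \right)} = \left(2 D\right)^{2} = 4 D^{2}$)
$U = 1116$ ($U = 31 \cdot 4 \left(-3\right)^{2} = 31 \cdot 4 \cdot 9 = 31 \cdot 36 = 1116$)
$\left(U + 153503\right) + u{\left(-238,I{\left(30 \right)} \right)} = \left(1116 + 153503\right) + \frac{736692}{883 \left(-238\right)} = 154619 + \frac{736692}{883} \left(- \frac{1}{238}\right) = 154619 - \frac{368346}{105077} = \frac{16246532317}{105077}$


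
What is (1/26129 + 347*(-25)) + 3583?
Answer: -133048867/26129 ≈ -5092.0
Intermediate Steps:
(1/26129 + 347*(-25)) + 3583 = (1/26129 - 8675) + 3583 = -226669074/26129 + 3583 = -133048867/26129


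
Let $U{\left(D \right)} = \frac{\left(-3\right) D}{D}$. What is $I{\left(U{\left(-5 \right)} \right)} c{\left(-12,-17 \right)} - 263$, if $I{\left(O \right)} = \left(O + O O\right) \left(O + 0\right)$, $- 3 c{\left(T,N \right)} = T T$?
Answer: $601$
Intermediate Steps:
$c{\left(T,N \right)} = - \frac{T^{2}}{3}$ ($c{\left(T,N \right)} = - \frac{T T}{3} = - \frac{T^{2}}{3}$)
$U{\left(D \right)} = -3$
$I{\left(O \right)} = O \left(O + O^{2}\right)$ ($I{\left(O \right)} = \left(O + O^{2}\right) O = O \left(O + O^{2}\right)$)
$I{\left(U{\left(-5 \right)} \right)} c{\left(-12,-17 \right)} - 263 = \left(-3\right)^{2} \left(1 - 3\right) \left(- \frac{\left(-12\right)^{2}}{3}\right) - 263 = 9 \left(-2\right) \left(\left(- \frac{1}{3}\right) 144\right) - 263 = \left(-18\right) \left(-48\right) - 263 = 864 - 263 = 601$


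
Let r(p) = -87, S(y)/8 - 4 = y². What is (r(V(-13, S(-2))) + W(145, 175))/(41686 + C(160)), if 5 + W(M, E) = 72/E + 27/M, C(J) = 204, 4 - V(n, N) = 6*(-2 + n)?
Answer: -463867/212591750 ≈ -0.0021820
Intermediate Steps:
S(y) = 32 + 8*y²
V(n, N) = 16 - 6*n (V(n, N) = 4 - 6*(-2 + n) = 4 - (-12 + 6*n) = 4 + (12 - 6*n) = 16 - 6*n)
W(M, E) = -5 + 27/M + 72/E (W(M, E) = -5 + (72/E + 27/M) = -5 + (27/M + 72/E) = -5 + 27/M + 72/E)
(r(V(-13, S(-2))) + W(145, 175))/(41686 + C(160)) = (-87 + (-5 + 27/145 + 72/175))/(41686 + 204) = (-87 + (-5 + 27*(1/145) + 72*(1/175)))/41890 = (-87 + (-5 + 27/145 + 72/175))*(1/41890) = (-87 - 22342/5075)*(1/41890) = -463867/5075*1/41890 = -463867/212591750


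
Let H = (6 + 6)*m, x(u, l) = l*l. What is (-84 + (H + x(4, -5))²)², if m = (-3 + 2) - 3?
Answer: 198025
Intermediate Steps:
m = -4 (m = -1 - 3 = -4)
x(u, l) = l²
H = -48 (H = (6 + 6)*(-4) = 12*(-4) = -48)
(-84 + (H + x(4, -5))²)² = (-84 + (-48 + (-5)²)²)² = (-84 + (-48 + 25)²)² = (-84 + (-23)²)² = (-84 + 529)² = 445² = 198025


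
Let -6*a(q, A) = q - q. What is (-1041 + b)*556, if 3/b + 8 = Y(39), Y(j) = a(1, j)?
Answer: -1158009/2 ≈ -5.7900e+5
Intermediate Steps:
a(q, A) = 0 (a(q, A) = -(q - q)/6 = -⅙*0 = 0)
Y(j) = 0
b = -3/8 (b = 3/(-8 + 0) = 3/(-8) = 3*(-⅛) = -3/8 ≈ -0.37500)
(-1041 + b)*556 = (-1041 - 3/8)*556 = -8331/8*556 = -1158009/2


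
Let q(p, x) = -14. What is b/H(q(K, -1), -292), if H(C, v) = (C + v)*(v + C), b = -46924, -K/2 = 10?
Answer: -11731/23409 ≈ -0.50113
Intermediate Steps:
K = -20 (K = -2*10 = -20)
H(C, v) = (C + v)² (H(C, v) = (C + v)*(C + v) = (C + v)²)
b/H(q(K, -1), -292) = -46924/(-14 - 292)² = -46924/((-306)²) = -46924/93636 = -46924*1/93636 = -11731/23409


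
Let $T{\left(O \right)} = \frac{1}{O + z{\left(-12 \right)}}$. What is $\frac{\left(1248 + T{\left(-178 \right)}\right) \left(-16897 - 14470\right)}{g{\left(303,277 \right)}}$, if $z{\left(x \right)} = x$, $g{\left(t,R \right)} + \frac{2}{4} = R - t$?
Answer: $\frac{7437711673}{5035} \approx 1.4772 \cdot 10^{6}$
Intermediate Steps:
$g{\left(t,R \right)} = - \frac{1}{2} + R - t$ ($g{\left(t,R \right)} = - \frac{1}{2} + \left(R - t\right) = - \frac{1}{2} + R - t$)
$T{\left(O \right)} = \frac{1}{-12 + O}$ ($T{\left(O \right)} = \frac{1}{O - 12} = \frac{1}{-12 + O}$)
$\frac{\left(1248 + T{\left(-178 \right)}\right) \left(-16897 - 14470\right)}{g{\left(303,277 \right)}} = \frac{\left(1248 + \frac{1}{-12 - 178}\right) \left(-16897 - 14470\right)}{- \frac{1}{2} + 277 - 303} = \frac{\left(1248 + \frac{1}{-190}\right) \left(-31367\right)}{- \frac{1}{2} + 277 - 303} = \frac{\left(1248 - \frac{1}{190}\right) \left(-31367\right)}{- \frac{53}{2}} = \frac{237119}{190} \left(-31367\right) \left(- \frac{2}{53}\right) = \left(- \frac{7437711673}{190}\right) \left(- \frac{2}{53}\right) = \frac{7437711673}{5035}$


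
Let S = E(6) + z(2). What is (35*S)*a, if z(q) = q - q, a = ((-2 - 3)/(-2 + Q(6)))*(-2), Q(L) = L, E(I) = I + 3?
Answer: 1575/2 ≈ 787.50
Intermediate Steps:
E(I) = 3 + I
a = 5/2 (a = ((-2 - 3)/(-2 + 6))*(-2) = -5/4*(-2) = 5/2 ≈ 2.5000)
z(q) = 0
S = 9 (S = (3 + 6) + 0 = 9 + 0 = 9)
(35*S)*a = (35*9)*(5/2) = 315*(5/2) = 1575/2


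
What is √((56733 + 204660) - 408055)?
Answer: I*√146662 ≈ 382.96*I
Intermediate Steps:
√((56733 + 204660) - 408055) = √(261393 - 408055) = √(-146662) = I*√146662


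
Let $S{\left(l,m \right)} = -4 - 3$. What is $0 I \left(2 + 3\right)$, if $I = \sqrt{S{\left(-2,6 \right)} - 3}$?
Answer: $0$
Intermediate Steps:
$S{\left(l,m \right)} = -7$ ($S{\left(l,m \right)} = -4 - 3 = -7$)
$I = i \sqrt{10}$ ($I = \sqrt{-7 - 3} = \sqrt{-10} = i \sqrt{10} \approx 3.1623 i$)
$0 I \left(2 + 3\right) = 0 i \sqrt{10} \left(2 + 3\right) = 0 i \sqrt{10} \cdot 5 = 0 \cdot 5 i \sqrt{10} = 0$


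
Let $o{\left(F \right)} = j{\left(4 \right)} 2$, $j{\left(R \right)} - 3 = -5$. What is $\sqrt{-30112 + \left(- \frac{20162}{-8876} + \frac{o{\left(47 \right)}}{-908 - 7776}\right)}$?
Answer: $\frac{i \sqrt{2795123974471099726}}{9634898} \approx 173.52 i$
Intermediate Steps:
$j{\left(R \right)} = -2$ ($j{\left(R \right)} = 3 - 5 = -2$)
$o{\left(F \right)} = -4$ ($o{\left(F \right)} = \left(-2\right) 2 = -4$)
$\sqrt{-30112 + \left(- \frac{20162}{-8876} + \frac{o{\left(47 \right)}}{-908 - 7776}\right)} = \sqrt{-30112 - \left(- \frac{10081}{4438} + \frac{4}{-908 - 7776}\right)} = \sqrt{-30112 + \left(\frac{10081}{4438} - \frac{4}{-8684}\right)} = \sqrt{-30112 + \left(\frac{10081}{4438} - - \frac{1}{2171}\right)} = \sqrt{-30112 + \left(\frac{10081}{4438} + \frac{1}{2171}\right)} = \sqrt{-30112 + \frac{21890289}{9634898}} = \sqrt{- \frac{290104158287}{9634898}} = \frac{i \sqrt{2795123974471099726}}{9634898}$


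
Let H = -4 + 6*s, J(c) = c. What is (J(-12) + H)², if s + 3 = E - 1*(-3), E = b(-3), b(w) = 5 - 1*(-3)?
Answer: 1024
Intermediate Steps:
b(w) = 8 (b(w) = 5 + 3 = 8)
E = 8
s = 8 (s = -3 + (8 - 1*(-3)) = -3 + (8 + 3) = -3 + 11 = 8)
H = 44 (H = -4 + 6*8 = -4 + 48 = 44)
(J(-12) + H)² = (-12 + 44)² = 32² = 1024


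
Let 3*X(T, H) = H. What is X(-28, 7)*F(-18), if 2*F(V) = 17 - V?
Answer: 245/6 ≈ 40.833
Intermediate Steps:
X(T, H) = H/3
F(V) = 17/2 - V/2 (F(V) = (17 - V)/2 = 17/2 - V/2)
X(-28, 7)*F(-18) = ((1/3)*7)*(17/2 - 1/2*(-18)) = 7*(17/2 + 9)/3 = (7/3)*(35/2) = 245/6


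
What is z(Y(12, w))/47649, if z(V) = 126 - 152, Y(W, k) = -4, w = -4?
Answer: -26/47649 ≈ -0.00054566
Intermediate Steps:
z(V) = -26
z(Y(12, w))/47649 = -26/47649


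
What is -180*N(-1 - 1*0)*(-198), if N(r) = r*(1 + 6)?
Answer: -249480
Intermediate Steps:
N(r) = 7*r (N(r) = r*7 = 7*r)
-180*N(-1 - 1*0)*(-198) = -1260*(-1 - 1*0)*(-198) = -1260*(-1 + 0)*(-198) = -1260*(-1)*(-198) = -180*(-7)*(-198) = 1260*(-198) = -249480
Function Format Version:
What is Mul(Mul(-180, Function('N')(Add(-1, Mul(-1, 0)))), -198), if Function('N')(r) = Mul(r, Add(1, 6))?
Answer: -249480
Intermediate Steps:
Function('N')(r) = Mul(7, r) (Function('N')(r) = Mul(r, 7) = Mul(7, r))
Mul(Mul(-180, Function('N')(Add(-1, Mul(-1, 0)))), -198) = Mul(Mul(-180, Mul(7, Add(-1, Mul(-1, 0)))), -198) = Mul(Mul(-180, Mul(7, Add(-1, 0))), -198) = Mul(Mul(-180, Mul(7, -1)), -198) = Mul(Mul(-180, -7), -198) = Mul(1260, -198) = -249480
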